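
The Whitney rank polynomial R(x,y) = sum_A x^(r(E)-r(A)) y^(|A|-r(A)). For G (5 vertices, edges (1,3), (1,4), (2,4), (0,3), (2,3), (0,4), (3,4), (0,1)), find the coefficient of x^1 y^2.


R(x,y) = sum over A in 2^E of x^(r(E)-r(A)) * y^(|A|-r(A)).
G has 5 vertices, 8 edges. r(E) = 4.
Enumerate all 2^8 = 256 subsets.
Count subsets with r(E)-r(A)=1 and |A|-r(A)=2: 8.

8


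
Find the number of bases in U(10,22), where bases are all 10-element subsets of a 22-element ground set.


Bases of U(10,22) are all 10-element subsets of the 22-element ground set.
Number of bases = C(22,10).
(22 choose 10) = 646646.

646646


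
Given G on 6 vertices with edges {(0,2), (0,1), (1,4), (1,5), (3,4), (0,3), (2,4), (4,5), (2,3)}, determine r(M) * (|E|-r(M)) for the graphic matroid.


r(M) = |V| - c = 6 - 1 = 5.
nullity = |E| - r(M) = 9 - 5 = 4.
Product = 5 * 4 = 20.

20


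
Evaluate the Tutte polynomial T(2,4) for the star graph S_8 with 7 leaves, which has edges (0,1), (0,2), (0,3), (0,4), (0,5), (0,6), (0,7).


A star on 8 vertices is a tree with 7 edges.
T(x,y) = x^(7) for any tree.
T(2,4) = 2^7 = 128.

128


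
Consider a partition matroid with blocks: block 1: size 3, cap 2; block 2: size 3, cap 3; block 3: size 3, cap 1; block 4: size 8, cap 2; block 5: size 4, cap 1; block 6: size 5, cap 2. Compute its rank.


Rank of a partition matroid = sum of min(|Si|, ci) for each block.
= min(3,2) + min(3,3) + min(3,1) + min(8,2) + min(4,1) + min(5,2)
= 2 + 3 + 1 + 2 + 1 + 2
= 11.

11


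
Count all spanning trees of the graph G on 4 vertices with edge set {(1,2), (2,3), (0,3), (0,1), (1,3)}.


By Kirchhoff's matrix tree theorem, the number of spanning trees equals
the determinant of any cofactor of the Laplacian matrix L.
G has 4 vertices and 5 edges.
Computing the (3 x 3) cofactor determinant gives 8.

8


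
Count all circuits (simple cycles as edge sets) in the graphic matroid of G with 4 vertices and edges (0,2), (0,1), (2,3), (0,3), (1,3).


A circuit in a graphic matroid = edge set of a simple cycle.
G has 4 vertices and 5 edges.
Enumerating all minimal edge subsets forming cycles...
Total circuits found: 3.

3


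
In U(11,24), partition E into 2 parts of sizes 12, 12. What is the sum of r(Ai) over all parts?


r(Ai) = min(|Ai|, 11) for each part.
Sum = min(12,11) + min(12,11)
    = 11 + 11
    = 22.

22


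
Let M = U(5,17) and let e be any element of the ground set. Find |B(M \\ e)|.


Deleting e from U(5,17) gives U(5,16) since n > r.
Bases of U(5,16) = (16 choose 5) = 4368.

4368


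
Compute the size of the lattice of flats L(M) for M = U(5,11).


Flats of U(5,11): every subset of size < 5 is a flat, plus E itself.
Count = C(11,0) + C(11,1) + C(11,2) + C(11,3) + C(11,4) + 1
     = 1 + 11 + 55 + 165 + 330 + 1
     = 563.

563


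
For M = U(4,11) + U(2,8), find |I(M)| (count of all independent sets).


For a direct sum, |I(M1+M2)| = |I(M1)| * |I(M2)|.
|I(U(4,11))| = sum C(11,k) for k=0..4 = 562.
|I(U(2,8))| = sum C(8,k) for k=0..2 = 37.
Total = 562 * 37 = 20794.

20794


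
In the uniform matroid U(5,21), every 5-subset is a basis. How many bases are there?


Bases of U(5,21) are all 5-element subsets of the 21-element ground set.
Number of bases = C(21,5).
C(21,5) = 21! / (5! * 16!) = 20349.

20349


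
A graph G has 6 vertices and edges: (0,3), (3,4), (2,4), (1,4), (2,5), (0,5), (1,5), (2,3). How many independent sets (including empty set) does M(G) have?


An independent set in a graphic matroid is an acyclic edge subset.
G has 6 vertices and 8 edges.
Enumerate all 2^8 = 256 subsets, checking for acyclicity.
Total independent sets = 190.

190


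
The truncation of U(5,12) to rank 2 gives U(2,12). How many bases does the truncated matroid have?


Truncating U(5,12) to rank 2 gives U(2,12).
Bases of U(2,12) are all 2-element subsets of 12 elements.
Number of bases = (12 choose 2) = 66.

66


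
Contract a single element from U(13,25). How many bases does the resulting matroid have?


Contracting e from U(13,25) gives U(12,24).
Bases of U(12,24) = C(24,12) = 2704156.

2704156


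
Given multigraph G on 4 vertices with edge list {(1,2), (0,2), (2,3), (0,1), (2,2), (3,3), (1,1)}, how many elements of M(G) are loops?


In a graphic matroid, a loop is a self-loop edge (u,u) with rank 0.
Examining all 7 edges for self-loops...
Self-loops found: (2,2), (3,3), (1,1)
Number of loops = 3.

3


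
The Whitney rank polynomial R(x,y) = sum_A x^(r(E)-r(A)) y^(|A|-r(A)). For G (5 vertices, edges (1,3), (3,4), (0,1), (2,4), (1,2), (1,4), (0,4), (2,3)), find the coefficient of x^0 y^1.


R(x,y) = sum over A in 2^E of x^(r(E)-r(A)) * y^(|A|-r(A)).
G has 5 vertices, 8 edges. r(E) = 4.
Enumerate all 2^8 = 256 subsets.
Count subsets with r(E)-r(A)=0 and |A|-r(A)=1: 48.

48


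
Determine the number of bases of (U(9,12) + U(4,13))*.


(M1+M2)* = M1* + M2*.
M1* = U(3,12), bases: C(12,3) = 220.
M2* = U(9,13), bases: C(13,9) = 715.
|B(M*)| = 220 * 715 = 157300.

157300


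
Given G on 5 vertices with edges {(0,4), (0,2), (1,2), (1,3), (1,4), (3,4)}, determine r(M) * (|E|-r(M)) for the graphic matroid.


r(M) = |V| - c = 5 - 1 = 4.
nullity = |E| - r(M) = 6 - 4 = 2.
Product = 4 * 2 = 8.

8


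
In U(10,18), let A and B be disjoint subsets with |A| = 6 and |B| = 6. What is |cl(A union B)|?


|A union B| = 6 + 6 = 12 (disjoint).
In U(10,18), cl(S) = S if |S| < 10, else cl(S) = E.
Since 12 >= 10, cl(A union B) = E.
|cl(A union B)| = 18.

18


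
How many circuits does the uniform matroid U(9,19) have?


In U(9,19), circuits are the (10)-element subsets.
Any set of 10 elements is dependent, and removing any one element gives
an independent set of size 9, so it is a minimal dependent set.
Number of circuits = C(19,10) = 19! / (10! * 9!) = 92378.

92378


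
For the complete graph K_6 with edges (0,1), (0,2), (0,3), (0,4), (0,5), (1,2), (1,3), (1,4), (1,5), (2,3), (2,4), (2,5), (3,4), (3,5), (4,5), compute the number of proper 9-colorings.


P(K_6, k) = k(k-1)(k-2)...(k-5).
P(9) = (9) * (8) * (7) * (6) * (5) * (4) = 60480.

60480


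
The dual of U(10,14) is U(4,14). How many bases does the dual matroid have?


The dual of U(r,n) is U(n-r, n) = U(4,14).
Bases of U(4,14) are all (4)-element subsets.
|B(M*)| = C(14,4) = 14! / (4! * 10!) = 1001.

1001


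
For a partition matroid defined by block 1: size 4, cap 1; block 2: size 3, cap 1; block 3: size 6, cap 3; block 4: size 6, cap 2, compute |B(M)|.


A basis picks exactly ci elements from block i.
Number of bases = product of C(|Si|, ci).
= C(4,1) * C(3,1) * C(6,3) * C(6,2)
= 4 * 3 * 20 * 15
= 3600.

3600


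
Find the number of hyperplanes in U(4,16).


Hyperplanes of U(4,16) are flats of rank 3.
In a uniform matroid, these are exactly the (3)-element subsets.
Count = C(16,3) = (16 * 15 * 14) / (1 * 2 * 3) = 560.

560


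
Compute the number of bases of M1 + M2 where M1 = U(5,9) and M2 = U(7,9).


Bases of a direct sum M1 + M2: |B| = |B(M1)| * |B(M2)|.
|B(U(5,9))| = C(9,5) = 126.
|B(U(7,9))| = C(9,7) = 36.
Total bases = 126 * 36 = 4536.

4536


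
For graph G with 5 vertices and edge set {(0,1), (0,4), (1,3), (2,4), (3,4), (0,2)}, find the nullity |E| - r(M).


Cycle rank (nullity) = |E| - r(M) = |E| - (|V| - c).
|E| = 6, |V| = 5, c = 1.
Nullity = 6 - (5 - 1) = 6 - 4 = 2.

2


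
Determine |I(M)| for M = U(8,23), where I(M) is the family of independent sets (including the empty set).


Independent sets of U(8,23) are all subsets of size <= 8.
Count = (23 choose 0) + (23 choose 1) + (23 choose 2) + (23 choose 3) + (23 choose 4) + (23 choose 5) + (23 choose 6) + (23 choose 7) + (23 choose 8)
     = 1 + 23 + 253 + 1771 + 8855 + 33649 + 100947 + 245157 + 490314
     = 880970.

880970


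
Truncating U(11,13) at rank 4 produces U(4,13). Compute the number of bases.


Truncating U(11,13) to rank 4 gives U(4,13).
Bases of U(4,13) are all 4-element subsets of 13 elements.
Number of bases = (13 choose 4) = 715.

715


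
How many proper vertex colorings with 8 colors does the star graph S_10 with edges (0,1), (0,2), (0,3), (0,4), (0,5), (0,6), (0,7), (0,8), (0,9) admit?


P(tree, k) = k * (k-1)^(9) for any tree on 10 vertices.
P(8) = 8 * 7^9 = 8 * 40353607 = 322828856.

322828856


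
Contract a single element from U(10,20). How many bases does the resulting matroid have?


Contracting e from U(10,20) gives U(9,19).
Bases of U(9,19) = C(19,9) = 19! / (9! * 10!) = 92378.

92378


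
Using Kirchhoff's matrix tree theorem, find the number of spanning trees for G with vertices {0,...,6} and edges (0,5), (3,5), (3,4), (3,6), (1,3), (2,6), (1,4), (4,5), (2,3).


By Kirchhoff's matrix tree theorem, the number of spanning trees equals
the determinant of any cofactor of the Laplacian matrix L.
G has 7 vertices and 9 edges.
Computing the (6 x 6) cofactor determinant gives 24.

24


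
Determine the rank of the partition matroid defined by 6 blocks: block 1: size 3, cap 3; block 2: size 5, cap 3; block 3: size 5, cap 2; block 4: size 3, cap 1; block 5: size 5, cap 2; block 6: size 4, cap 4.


Rank of a partition matroid = sum of min(|Si|, ci) for each block.
= min(3,3) + min(5,3) + min(5,2) + min(3,1) + min(5,2) + min(4,4)
= 3 + 3 + 2 + 1 + 2 + 4
= 15.

15


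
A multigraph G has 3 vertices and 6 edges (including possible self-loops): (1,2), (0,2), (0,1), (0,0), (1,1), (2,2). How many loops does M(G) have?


In a graphic matroid, a loop is a self-loop edge (u,u) with rank 0.
Examining all 6 edges for self-loops...
Self-loops found: (0,0), (1,1), (2,2)
Number of loops = 3.

3


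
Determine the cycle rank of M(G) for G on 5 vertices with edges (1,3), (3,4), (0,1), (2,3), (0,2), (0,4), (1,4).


Cycle rank (nullity) = |E| - r(M) = |E| - (|V| - c).
|E| = 7, |V| = 5, c = 1.
Nullity = 7 - (5 - 1) = 7 - 4 = 3.

3


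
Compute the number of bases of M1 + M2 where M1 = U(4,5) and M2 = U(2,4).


Bases of a direct sum M1 + M2: |B| = |B(M1)| * |B(M2)|.
|B(U(4,5))| = C(5,4) = 5.
|B(U(2,4))| = C(4,2) = 6.
Total bases = 5 * 6 = 30.

30


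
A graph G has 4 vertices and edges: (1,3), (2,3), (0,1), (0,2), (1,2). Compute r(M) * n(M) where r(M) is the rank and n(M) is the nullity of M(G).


r(M) = |V| - c = 4 - 1 = 3.
nullity = |E| - r(M) = 5 - 3 = 2.
Product = 3 * 2 = 6.

6


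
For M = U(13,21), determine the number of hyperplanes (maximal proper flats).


Hyperplanes of U(13,21) are flats of rank 12.
In a uniform matroid, these are exactly the (12)-element subsets.
Count = (21 choose 12) = 293930.

293930


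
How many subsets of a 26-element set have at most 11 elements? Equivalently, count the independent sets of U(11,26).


Independent sets of U(11,26) are all subsets of size <= 11.
Count = (26 choose 0) + (26 choose 1) + (26 choose 2) + (26 choose 3) + (26 choose 4) + (26 choose 5) + (26 choose 6) + (26 choose 7) + (26 choose 8) + (26 choose 9) + (26 choose 10) + (26 choose 11)
     = 1 + 26 + 325 + 2600 + 14950 + 65780 + 230230 + 657800 + 1562275 + 3124550 + 5311735 + 7726160
     = 18696432.

18696432


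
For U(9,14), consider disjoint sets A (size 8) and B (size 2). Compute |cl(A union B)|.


|A union B| = 8 + 2 = 10 (disjoint).
In U(9,14), cl(S) = S if |S| < 9, else cl(S) = E.
Since 10 >= 9, cl(A union B) = E.
|cl(A union B)| = 14.

14


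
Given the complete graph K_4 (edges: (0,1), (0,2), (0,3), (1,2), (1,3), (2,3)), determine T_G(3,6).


T(K_4; x,y) = x^3 + 3x^2 + 4xy + 2x + y^3 + 3y^2 + 2y.
Substituting x=3, y=6:
= 27 + 27 + 72 + 6 + 216 + 108 + 12
= 468.

468


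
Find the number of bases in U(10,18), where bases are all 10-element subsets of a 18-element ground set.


Bases of U(10,18) are all 10-element subsets of the 18-element ground set.
Number of bases = C(18,10).
C(18,10) = 43758.

43758


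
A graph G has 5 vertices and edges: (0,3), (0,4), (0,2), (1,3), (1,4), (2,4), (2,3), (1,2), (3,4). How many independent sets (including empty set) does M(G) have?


An independent set in a graphic matroid is an acyclic edge subset.
G has 5 vertices and 9 edges.
Enumerate all 2^9 = 512 subsets, checking for acyclicity.
Total independent sets = 198.

198


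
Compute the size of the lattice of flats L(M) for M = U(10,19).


Flats of U(10,19): every subset of size < 10 is a flat, plus E itself.
Count = C(19,0) + C(19,1) + C(19,2) + C(19,3) + C(19,4) + C(19,5) + C(19,6) + C(19,7) + C(19,8) + C(19,9) + 1
     = 1 + 19 + 171 + 969 + 3876 + 11628 + 27132 + 50388 + 75582 + 92378 + 1
     = 262145.

262145


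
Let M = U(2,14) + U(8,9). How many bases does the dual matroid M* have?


(M1+M2)* = M1* + M2*.
M1* = U(12,14), bases: C(14,12) = 91.
M2* = U(1,9), bases: C(9,1) = 9.
|B(M*)| = 91 * 9 = 819.

819


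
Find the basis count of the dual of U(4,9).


The dual of U(r,n) is U(n-r, n) = U(5,9).
Bases of U(5,9) are all (5)-element subsets.
|B(M*)| = C(9,5) = 126.

126


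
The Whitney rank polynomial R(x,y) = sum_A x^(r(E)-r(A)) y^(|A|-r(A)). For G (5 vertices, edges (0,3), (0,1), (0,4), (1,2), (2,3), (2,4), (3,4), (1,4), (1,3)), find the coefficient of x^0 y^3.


R(x,y) = sum over A in 2^E of x^(r(E)-r(A)) * y^(|A|-r(A)).
G has 5 vertices, 9 edges. r(E) = 4.
Enumerate all 2^9 = 512 subsets.
Count subsets with r(E)-r(A)=0 and |A|-r(A)=3: 36.

36


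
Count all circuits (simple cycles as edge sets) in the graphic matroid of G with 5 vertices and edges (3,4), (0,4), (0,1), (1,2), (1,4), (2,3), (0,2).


A circuit in a graphic matroid = edge set of a simple cycle.
G has 5 vertices and 7 edges.
Enumerating all minimal edge subsets forming cycles...
Total circuits found: 7.

7


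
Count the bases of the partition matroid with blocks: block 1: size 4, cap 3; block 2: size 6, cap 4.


A basis picks exactly ci elements from block i.
Number of bases = product of C(|Si|, ci).
= C(4,3) * C(6,4)
= 4 * 15
= 60.

60


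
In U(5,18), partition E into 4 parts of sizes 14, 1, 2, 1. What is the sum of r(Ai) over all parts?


r(Ai) = min(|Ai|, 5) for each part.
Sum = min(14,5) + min(1,5) + min(2,5) + min(1,5)
    = 5 + 1 + 2 + 1
    = 9.

9


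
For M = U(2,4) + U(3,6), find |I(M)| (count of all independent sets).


For a direct sum, |I(M1+M2)| = |I(M1)| * |I(M2)|.
|I(U(2,4))| = sum C(4,k) for k=0..2 = 11.
|I(U(3,6))| = sum C(6,k) for k=0..3 = 42.
Total = 11 * 42 = 462.

462


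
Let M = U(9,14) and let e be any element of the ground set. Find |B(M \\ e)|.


Deleting e from U(9,14) gives U(9,13) since n > r.
Bases of U(9,13) = C(13,9) = 13! / (9! * 4!) = 715.

715


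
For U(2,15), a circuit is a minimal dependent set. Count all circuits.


In U(2,15), circuits are the (3)-element subsets.
Any set of 3 elements is dependent, and removing any one element gives
an independent set of size 2, so it is a minimal dependent set.
Number of circuits = C(15,3) = (15 * 14 * 13) / (1 * 2 * 3) = 455.

455


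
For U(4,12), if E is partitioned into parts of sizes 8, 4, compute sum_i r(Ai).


r(Ai) = min(|Ai|, 4) for each part.
Sum = min(8,4) + min(4,4)
    = 4 + 4
    = 8.

8


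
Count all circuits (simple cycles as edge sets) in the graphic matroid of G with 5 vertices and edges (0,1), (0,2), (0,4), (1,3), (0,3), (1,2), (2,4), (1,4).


A circuit in a graphic matroid = edge set of a simple cycle.
G has 5 vertices and 8 edges.
Enumerating all minimal edge subsets forming cycles...
Total circuits found: 12.

12


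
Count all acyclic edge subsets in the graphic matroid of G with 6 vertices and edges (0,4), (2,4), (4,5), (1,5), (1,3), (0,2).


An independent set in a graphic matroid is an acyclic edge subset.
G has 6 vertices and 6 edges.
Enumerate all 2^6 = 64 subsets, checking for acyclicity.
Total independent sets = 56.

56


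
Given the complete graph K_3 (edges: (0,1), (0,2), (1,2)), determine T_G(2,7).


T(K_3; x,y) = x^2 + x + y.
T(2,7) = 4 + 2 + 7 = 13.

13


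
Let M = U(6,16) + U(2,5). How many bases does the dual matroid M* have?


(M1+M2)* = M1* + M2*.
M1* = U(10,16), bases: C(16,10) = 8008.
M2* = U(3,5), bases: C(5,3) = 10.
|B(M*)| = 8008 * 10 = 80080.

80080


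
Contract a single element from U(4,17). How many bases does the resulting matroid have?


Contracting e from U(4,17) gives U(3,16).
Bases of U(3,16) = C(16,3) = 16! / (3! * 13!) = 560.

560


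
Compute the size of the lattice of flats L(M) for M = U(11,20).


Flats of U(11,20): every subset of size < 11 is a flat, plus E itself.
Count = (20 choose 0) + (20 choose 1) + (20 choose 2) + (20 choose 3) + (20 choose 4) + (20 choose 5) + (20 choose 6) + (20 choose 7) + (20 choose 8) + (20 choose 9) + (20 choose 10) + 1
     = 1 + 20 + 190 + 1140 + 4845 + 15504 + 38760 + 77520 + 125970 + 167960 + 184756 + 1
     = 616667.

616667


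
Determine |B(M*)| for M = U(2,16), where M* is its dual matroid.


The dual of U(r,n) is U(n-r, n) = U(14,16).
Bases of U(14,16) are all (14)-element subsets.
|B(M*)| = C(16,14) = 16! / (14! * 2!) = 120.

120


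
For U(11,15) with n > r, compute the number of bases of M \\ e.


Deleting e from U(11,15) gives U(11,14) since n > r.
Bases of U(11,14) = (14 choose 11) = 364.

364


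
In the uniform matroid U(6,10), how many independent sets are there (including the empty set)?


Independent sets of U(6,10) are all subsets of size <= 6.
Count = (10 choose 0) + (10 choose 1) + (10 choose 2) + (10 choose 3) + (10 choose 4) + (10 choose 5) + (10 choose 6)
     = 1 + 10 + 45 + 120 + 210 + 252 + 210
     = 848.

848


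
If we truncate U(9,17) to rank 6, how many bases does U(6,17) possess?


Truncating U(9,17) to rank 6 gives U(6,17).
Bases of U(6,17) are all 6-element subsets of 17 elements.
Number of bases = C(17,6) = 17! / (6! * 11!) = 12376.

12376


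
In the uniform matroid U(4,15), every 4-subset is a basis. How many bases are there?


Bases of U(4,15) are all 4-element subsets of the 15-element ground set.
Number of bases = C(15,4).
(15 choose 4) = 1365.

1365


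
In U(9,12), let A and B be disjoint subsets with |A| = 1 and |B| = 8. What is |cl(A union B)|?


|A union B| = 1 + 8 = 9 (disjoint).
In U(9,12), cl(S) = S if |S| < 9, else cl(S) = E.
Since 9 >= 9, cl(A union B) = E.
|cl(A union B)| = 12.

12


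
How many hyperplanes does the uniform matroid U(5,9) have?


Hyperplanes of U(5,9) are flats of rank 4.
In a uniform matroid, these are exactly the (4)-element subsets.
Count = C(9,4) = (9 * 8 * 7 * 6) / (1 * 2 * 3 * 4) = 126.

126


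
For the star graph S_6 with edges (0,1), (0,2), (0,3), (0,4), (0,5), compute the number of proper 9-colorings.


P(tree, k) = k * (k-1)^(5) for any tree on 6 vertices.
P(9) = 9 * 8^5 = 9 * 32768 = 294912.

294912


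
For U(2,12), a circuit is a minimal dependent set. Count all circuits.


In U(2,12), circuits are the (3)-element subsets.
Any set of 3 elements is dependent, and removing any one element gives
an independent set of size 2, so it is a minimal dependent set.
Number of circuits = C(12,3) = 12! / (3! * 9!) = 220.

220


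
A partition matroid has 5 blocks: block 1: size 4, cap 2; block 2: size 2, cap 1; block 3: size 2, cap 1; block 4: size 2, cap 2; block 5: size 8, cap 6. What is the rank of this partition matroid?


Rank of a partition matroid = sum of min(|Si|, ci) for each block.
= min(4,2) + min(2,1) + min(2,1) + min(2,2) + min(8,6)
= 2 + 1 + 1 + 2 + 6
= 12.

12


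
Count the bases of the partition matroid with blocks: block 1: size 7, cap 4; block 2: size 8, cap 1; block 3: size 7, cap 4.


A basis picks exactly ci elements from block i.
Number of bases = product of C(|Si|, ci).
= C(7,4) * C(8,1) * C(7,4)
= 35 * 8 * 35
= 9800.

9800


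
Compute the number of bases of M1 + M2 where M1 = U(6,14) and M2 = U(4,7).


Bases of a direct sum M1 + M2: |B| = |B(M1)| * |B(M2)|.
|B(U(6,14))| = C(14,6) = 3003.
|B(U(4,7))| = C(7,4) = 35.
Total bases = 3003 * 35 = 105105.

105105


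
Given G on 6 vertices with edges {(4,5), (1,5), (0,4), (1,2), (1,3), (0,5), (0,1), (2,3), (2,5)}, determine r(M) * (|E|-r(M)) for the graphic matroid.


r(M) = |V| - c = 6 - 1 = 5.
nullity = |E| - r(M) = 9 - 5 = 4.
Product = 5 * 4 = 20.

20


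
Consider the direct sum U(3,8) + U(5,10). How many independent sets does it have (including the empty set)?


For a direct sum, |I(M1+M2)| = |I(M1)| * |I(M2)|.
|I(U(3,8))| = sum C(8,k) for k=0..3 = 93.
|I(U(5,10))| = sum C(10,k) for k=0..5 = 638.
Total = 93 * 638 = 59334.

59334


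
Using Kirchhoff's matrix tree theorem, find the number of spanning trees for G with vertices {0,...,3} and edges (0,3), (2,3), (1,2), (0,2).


By Kirchhoff's matrix tree theorem, the number of spanning trees equals
the determinant of any cofactor of the Laplacian matrix L.
G has 4 vertices and 4 edges.
Computing the (3 x 3) cofactor determinant gives 3.

3


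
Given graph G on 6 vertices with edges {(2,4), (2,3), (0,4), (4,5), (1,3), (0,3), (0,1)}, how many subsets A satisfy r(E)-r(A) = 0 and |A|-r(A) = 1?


R(x,y) = sum over A in 2^E of x^(r(E)-r(A)) * y^(|A|-r(A)).
G has 6 vertices, 7 edges. r(E) = 5.
Enumerate all 2^7 = 128 subsets.
Count subsets with r(E)-r(A)=0 and |A|-r(A)=1: 6.

6


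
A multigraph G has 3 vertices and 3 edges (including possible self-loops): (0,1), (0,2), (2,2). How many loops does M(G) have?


In a graphic matroid, a loop is a self-loop edge (u,u) with rank 0.
Examining all 3 edges for self-loops...
Self-loops found: (2,2)
Number of loops = 1.

1


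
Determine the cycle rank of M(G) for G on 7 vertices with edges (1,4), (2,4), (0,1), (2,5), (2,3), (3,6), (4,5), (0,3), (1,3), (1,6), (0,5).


Cycle rank (nullity) = |E| - r(M) = |E| - (|V| - c).
|E| = 11, |V| = 7, c = 1.
Nullity = 11 - (7 - 1) = 11 - 6 = 5.

5


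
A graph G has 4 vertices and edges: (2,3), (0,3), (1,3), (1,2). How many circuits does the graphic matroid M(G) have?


A circuit in a graphic matroid = edge set of a simple cycle.
G has 4 vertices and 4 edges.
Enumerating all minimal edge subsets forming cycles...
Total circuits found: 1.

1


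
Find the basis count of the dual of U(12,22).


The dual of U(r,n) is U(n-r, n) = U(10,22).
Bases of U(10,22) are all (10)-element subsets.
|B(M*)| = C(22,10) = 646646.

646646


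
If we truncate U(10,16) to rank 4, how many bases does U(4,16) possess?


Truncating U(10,16) to rank 4 gives U(4,16).
Bases of U(4,16) are all 4-element subsets of 16 elements.
Number of bases = C(16,4) = (16 * 15 * 14 * 13) / (1 * 2 * 3 * 4) = 1820.

1820


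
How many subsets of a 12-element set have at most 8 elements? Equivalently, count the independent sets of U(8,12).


Independent sets of U(8,12) are all subsets of size <= 8.
Count = (12 choose 0) + (12 choose 1) + (12 choose 2) + (12 choose 3) + (12 choose 4) + (12 choose 5) + (12 choose 6) + (12 choose 7) + (12 choose 8)
     = 1 + 12 + 66 + 220 + 495 + 792 + 924 + 792 + 495
     = 3797.

3797


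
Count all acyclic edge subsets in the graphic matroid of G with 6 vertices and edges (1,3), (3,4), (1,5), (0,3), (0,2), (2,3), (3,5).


An independent set in a graphic matroid is an acyclic edge subset.
G has 6 vertices and 7 edges.
Enumerate all 2^7 = 128 subsets, checking for acyclicity.
Total independent sets = 98.

98


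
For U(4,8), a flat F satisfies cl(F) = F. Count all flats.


Flats of U(4,8): every subset of size < 4 is a flat, plus E itself.
Count = C(8,0) + C(8,1) + C(8,2) + C(8,3) + 1
     = 1 + 8 + 28 + 56 + 1
     = 94.

94


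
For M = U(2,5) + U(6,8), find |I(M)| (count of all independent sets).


For a direct sum, |I(M1+M2)| = |I(M1)| * |I(M2)|.
|I(U(2,5))| = sum C(5,k) for k=0..2 = 16.
|I(U(6,8))| = sum C(8,k) for k=0..6 = 247.
Total = 16 * 247 = 3952.

3952


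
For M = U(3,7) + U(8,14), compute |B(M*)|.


(M1+M2)* = M1* + M2*.
M1* = U(4,7), bases: C(7,4) = 35.
M2* = U(6,14), bases: C(14,6) = 3003.
|B(M*)| = 35 * 3003 = 105105.

105105


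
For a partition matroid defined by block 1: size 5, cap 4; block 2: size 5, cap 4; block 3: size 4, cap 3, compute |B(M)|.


A basis picks exactly ci elements from block i.
Number of bases = product of C(|Si|, ci).
= C(5,4) * C(5,4) * C(4,3)
= 5 * 5 * 4
= 100.

100


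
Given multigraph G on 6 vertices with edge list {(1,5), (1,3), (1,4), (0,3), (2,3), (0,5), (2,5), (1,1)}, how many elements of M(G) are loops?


In a graphic matroid, a loop is a self-loop edge (u,u) with rank 0.
Examining all 8 edges for self-loops...
Self-loops found: (1,1)
Number of loops = 1.

1


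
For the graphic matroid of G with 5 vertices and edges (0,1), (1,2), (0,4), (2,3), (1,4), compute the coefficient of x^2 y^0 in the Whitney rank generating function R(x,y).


R(x,y) = sum over A in 2^E of x^(r(E)-r(A)) * y^(|A|-r(A)).
G has 5 vertices, 5 edges. r(E) = 4.
Enumerate all 2^5 = 32 subsets.
Count subsets with r(E)-r(A)=2 and |A|-r(A)=0: 10.

10


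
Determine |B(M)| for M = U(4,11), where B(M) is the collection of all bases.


Bases of U(4,11) are all 4-element subsets of the 11-element ground set.
Number of bases = C(11,4).
(11 choose 4) = 330.

330


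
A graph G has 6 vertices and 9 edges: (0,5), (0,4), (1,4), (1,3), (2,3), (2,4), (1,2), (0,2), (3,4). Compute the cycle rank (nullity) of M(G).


Cycle rank (nullity) = |E| - r(M) = |E| - (|V| - c).
|E| = 9, |V| = 6, c = 1.
Nullity = 9 - (6 - 1) = 9 - 5 = 4.

4


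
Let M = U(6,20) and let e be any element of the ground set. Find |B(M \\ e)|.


Deleting e from U(6,20) gives U(6,19) since n > r.
Bases of U(6,19) = C(19,6) = 27132.

27132


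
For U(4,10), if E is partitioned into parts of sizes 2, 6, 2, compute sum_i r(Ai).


r(Ai) = min(|Ai|, 4) for each part.
Sum = min(2,4) + min(6,4) + min(2,4)
    = 2 + 4 + 2
    = 8.

8


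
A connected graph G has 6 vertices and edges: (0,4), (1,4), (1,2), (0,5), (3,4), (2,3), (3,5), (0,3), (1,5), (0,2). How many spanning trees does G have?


By Kirchhoff's matrix tree theorem, the number of spanning trees equals
the determinant of any cofactor of the Laplacian matrix L.
G has 6 vertices and 10 edges.
Computing the (5 x 5) cofactor determinant gives 135.

135


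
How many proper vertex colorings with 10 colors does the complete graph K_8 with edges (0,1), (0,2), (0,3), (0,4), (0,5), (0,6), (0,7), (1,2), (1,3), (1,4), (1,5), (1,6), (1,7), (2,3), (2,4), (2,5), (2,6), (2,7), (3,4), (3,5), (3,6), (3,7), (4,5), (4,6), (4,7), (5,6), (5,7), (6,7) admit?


P(K_8, k) = k(k-1)(k-2)...(k-7).
P(10) = (10) * (9) * (8) * (7) * (6) * (5) * (4) * (3) = 1814400.

1814400


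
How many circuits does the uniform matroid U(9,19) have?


In U(9,19), circuits are the (10)-element subsets.
Any set of 10 elements is dependent, and removing any one element gives
an independent set of size 9, so it is a minimal dependent set.
Number of circuits = (19 choose 10) = 92378.

92378


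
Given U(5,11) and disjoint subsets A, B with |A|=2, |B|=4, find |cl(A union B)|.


|A union B| = 2 + 4 = 6 (disjoint).
In U(5,11), cl(S) = S if |S| < 5, else cl(S) = E.
Since 6 >= 5, cl(A union B) = E.
|cl(A union B)| = 11.

11


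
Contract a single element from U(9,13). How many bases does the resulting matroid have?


Contracting e from U(9,13) gives U(8,12).
Bases of U(8,12) = C(12,8) = 495.

495


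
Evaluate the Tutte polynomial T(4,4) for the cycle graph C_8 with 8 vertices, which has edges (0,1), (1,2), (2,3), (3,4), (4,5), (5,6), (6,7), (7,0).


T(C_8; x,y) = x + x^2 + ... + x^(7) + y.
T(4,4) = 4^1 + 4^2 + 4^3 + 4^4 + 4^5 + 4^6 + 4^7 + 4
= 4 + 16 + 64 + 256 + 1024 + 4096 + 16384 + 4
= 21848.

21848


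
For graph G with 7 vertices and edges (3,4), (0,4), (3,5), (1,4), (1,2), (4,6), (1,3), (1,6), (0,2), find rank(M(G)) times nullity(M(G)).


r(M) = |V| - c = 7 - 1 = 6.
nullity = |E| - r(M) = 9 - 6 = 3.
Product = 6 * 3 = 18.

18


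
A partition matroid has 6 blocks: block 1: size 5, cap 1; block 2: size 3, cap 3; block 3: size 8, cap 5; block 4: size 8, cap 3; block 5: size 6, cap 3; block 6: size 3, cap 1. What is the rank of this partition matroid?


Rank of a partition matroid = sum of min(|Si|, ci) for each block.
= min(5,1) + min(3,3) + min(8,5) + min(8,3) + min(6,3) + min(3,1)
= 1 + 3 + 5 + 3 + 3 + 1
= 16.

16


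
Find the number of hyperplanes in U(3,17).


Hyperplanes of U(3,17) are flats of rank 2.
In a uniform matroid, these are exactly the (2)-element subsets.
Count = (17 choose 2) = 136.

136


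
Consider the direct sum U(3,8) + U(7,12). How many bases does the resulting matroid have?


Bases of a direct sum M1 + M2: |B| = |B(M1)| * |B(M2)|.
|B(U(3,8))| = C(8,3) = 56.
|B(U(7,12))| = C(12,7) = 792.
Total bases = 56 * 792 = 44352.

44352


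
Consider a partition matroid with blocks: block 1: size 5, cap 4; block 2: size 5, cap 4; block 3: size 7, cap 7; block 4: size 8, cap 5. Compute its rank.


Rank of a partition matroid = sum of min(|Si|, ci) for each block.
= min(5,4) + min(5,4) + min(7,7) + min(8,5)
= 4 + 4 + 7 + 5
= 20.

20


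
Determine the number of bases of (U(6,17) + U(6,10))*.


(M1+M2)* = M1* + M2*.
M1* = U(11,17), bases: C(17,11) = 12376.
M2* = U(4,10), bases: C(10,4) = 210.
|B(M*)| = 12376 * 210 = 2598960.

2598960


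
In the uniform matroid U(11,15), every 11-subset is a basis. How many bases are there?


Bases of U(11,15) are all 11-element subsets of the 15-element ground set.
Number of bases = C(15,11).
C(15,11) = 1365.

1365


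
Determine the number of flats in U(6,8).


Flats of U(6,8): every subset of size < 6 is a flat, plus E itself.
Count = C(8,0) + C(8,1) + C(8,2) + C(8,3) + C(8,4) + C(8,5) + 1
     = 1 + 8 + 28 + 56 + 70 + 56 + 1
     = 220.

220


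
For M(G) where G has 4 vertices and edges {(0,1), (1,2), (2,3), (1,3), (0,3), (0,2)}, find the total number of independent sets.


An independent set in a graphic matroid is an acyclic edge subset.
G has 4 vertices and 6 edges.
Enumerate all 2^6 = 64 subsets, checking for acyclicity.
Total independent sets = 38.

38


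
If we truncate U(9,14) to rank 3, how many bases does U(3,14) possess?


Truncating U(9,14) to rank 3 gives U(3,14).
Bases of U(3,14) are all 3-element subsets of 14 elements.
Number of bases = (14 choose 3) = 364.

364


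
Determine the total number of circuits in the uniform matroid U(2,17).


In U(2,17), circuits are the (3)-element subsets.
Any set of 3 elements is dependent, and removing any one element gives
an independent set of size 2, so it is a minimal dependent set.
Number of circuits = C(17,3) = (17 * 16 * 15) / (1 * 2 * 3) = 680.

680


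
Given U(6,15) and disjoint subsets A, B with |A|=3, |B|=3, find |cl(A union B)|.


|A union B| = 3 + 3 = 6 (disjoint).
In U(6,15), cl(S) = S if |S| < 6, else cl(S) = E.
Since 6 >= 6, cl(A union B) = E.
|cl(A union B)| = 15.

15


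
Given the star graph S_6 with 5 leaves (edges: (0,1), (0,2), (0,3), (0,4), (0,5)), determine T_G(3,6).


A star on 6 vertices is a tree with 5 edges.
T(x,y) = x^(5) for any tree.
T(3,6) = 3^5 = 243.

243


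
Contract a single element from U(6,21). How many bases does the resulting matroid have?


Contracting e from U(6,21) gives U(5,20).
Bases of U(5,20) = C(20,5) = 20! / (5! * 15!) = 15504.

15504


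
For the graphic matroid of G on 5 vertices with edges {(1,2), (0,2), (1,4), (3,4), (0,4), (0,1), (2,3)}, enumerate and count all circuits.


A circuit in a graphic matroid = edge set of a simple cycle.
G has 5 vertices and 7 edges.
Enumerating all minimal edge subsets forming cycles...
Total circuits found: 7.

7


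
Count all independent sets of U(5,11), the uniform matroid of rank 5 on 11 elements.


Independent sets of U(5,11) are all subsets of size <= 5.
Count = (11 choose 0) + (11 choose 1) + (11 choose 2) + (11 choose 3) + (11 choose 4) + (11 choose 5)
     = 1 + 11 + 55 + 165 + 330 + 462
     = 1024.

1024


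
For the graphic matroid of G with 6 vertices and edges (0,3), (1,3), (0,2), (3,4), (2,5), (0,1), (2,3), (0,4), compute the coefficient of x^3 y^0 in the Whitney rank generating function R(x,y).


R(x,y) = sum over A in 2^E of x^(r(E)-r(A)) * y^(|A|-r(A)).
G has 6 vertices, 8 edges. r(E) = 5.
Enumerate all 2^8 = 256 subsets.
Count subsets with r(E)-r(A)=3 and |A|-r(A)=0: 28.

28


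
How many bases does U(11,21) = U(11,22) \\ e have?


Deleting e from U(11,22) gives U(11,21) since n > r.
Bases of U(11,21) = (21 choose 11) = 352716.

352716


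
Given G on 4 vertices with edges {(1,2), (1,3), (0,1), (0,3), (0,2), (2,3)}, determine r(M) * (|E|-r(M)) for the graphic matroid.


r(M) = |V| - c = 4 - 1 = 3.
nullity = |E| - r(M) = 6 - 3 = 3.
Product = 3 * 3 = 9.

9


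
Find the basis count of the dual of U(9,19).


The dual of U(r,n) is U(n-r, n) = U(10,19).
Bases of U(10,19) are all (10)-element subsets.
|B(M*)| = (19 choose 10) = 92378.

92378


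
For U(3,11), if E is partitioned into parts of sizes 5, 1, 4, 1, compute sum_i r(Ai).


r(Ai) = min(|Ai|, 3) for each part.
Sum = min(5,3) + min(1,3) + min(4,3) + min(1,3)
    = 3 + 1 + 3 + 1
    = 8.

8


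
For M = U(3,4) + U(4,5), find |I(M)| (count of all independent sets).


For a direct sum, |I(M1+M2)| = |I(M1)| * |I(M2)|.
|I(U(3,4))| = sum C(4,k) for k=0..3 = 15.
|I(U(4,5))| = sum C(5,k) for k=0..4 = 31.
Total = 15 * 31 = 465.

465


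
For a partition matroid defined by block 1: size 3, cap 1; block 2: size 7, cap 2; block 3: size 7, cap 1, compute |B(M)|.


A basis picks exactly ci elements from block i.
Number of bases = product of C(|Si|, ci).
= C(3,1) * C(7,2) * C(7,1)
= 3 * 21 * 7
= 441.

441


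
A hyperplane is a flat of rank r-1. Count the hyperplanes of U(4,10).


Hyperplanes of U(4,10) are flats of rank 3.
In a uniform matroid, these are exactly the (3)-element subsets.
Count = C(10,3) = (10 * 9 * 8) / (1 * 2 * 3) = 120.

120


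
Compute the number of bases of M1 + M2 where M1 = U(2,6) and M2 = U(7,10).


Bases of a direct sum M1 + M2: |B| = |B(M1)| * |B(M2)|.
|B(U(2,6))| = C(6,2) = 15.
|B(U(7,10))| = C(10,7) = 120.
Total bases = 15 * 120 = 1800.

1800


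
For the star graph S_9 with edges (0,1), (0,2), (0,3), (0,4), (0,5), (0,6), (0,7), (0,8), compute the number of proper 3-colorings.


P(tree, k) = k * (k-1)^(8) for any tree on 9 vertices.
P(3) = 3 * 2^8 = 3 * 256 = 768.

768


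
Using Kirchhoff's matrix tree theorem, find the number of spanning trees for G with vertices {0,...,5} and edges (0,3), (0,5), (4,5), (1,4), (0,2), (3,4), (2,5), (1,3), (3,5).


By Kirchhoff's matrix tree theorem, the number of spanning trees equals
the determinant of any cofactor of the Laplacian matrix L.
G has 6 vertices and 9 edges.
Computing the (5 x 5) cofactor determinant gives 55.

55


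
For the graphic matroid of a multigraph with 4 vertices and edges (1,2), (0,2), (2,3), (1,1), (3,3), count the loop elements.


In a graphic matroid, a loop is a self-loop edge (u,u) with rank 0.
Examining all 5 edges for self-loops...
Self-loops found: (1,1), (3,3)
Number of loops = 2.

2


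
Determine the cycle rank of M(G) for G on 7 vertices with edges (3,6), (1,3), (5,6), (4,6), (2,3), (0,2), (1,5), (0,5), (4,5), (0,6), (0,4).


Cycle rank (nullity) = |E| - r(M) = |E| - (|V| - c).
|E| = 11, |V| = 7, c = 1.
Nullity = 11 - (7 - 1) = 11 - 6 = 5.

5


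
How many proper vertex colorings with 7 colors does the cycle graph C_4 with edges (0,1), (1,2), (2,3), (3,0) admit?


P(C_4, k) = (k-1)^4 + (-1)^4*(k-1).
P(7) = (6)^4 + 6
= 1296 + 6 = 1302.

1302


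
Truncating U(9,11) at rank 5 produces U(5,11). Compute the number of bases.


Truncating U(9,11) to rank 5 gives U(5,11).
Bases of U(5,11) are all 5-element subsets of 11 elements.
Number of bases = C(11,5) = 462.

462


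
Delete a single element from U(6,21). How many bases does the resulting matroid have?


Deleting e from U(6,21) gives U(6,20) since n > r.
Bases of U(6,20) = C(20,6) = 20! / (6! * 14!) = 38760.

38760


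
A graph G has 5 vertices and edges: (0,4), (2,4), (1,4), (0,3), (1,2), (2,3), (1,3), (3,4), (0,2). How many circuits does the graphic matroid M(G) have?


A circuit in a graphic matroid = edge set of a simple cycle.
G has 5 vertices and 9 edges.
Enumerating all minimal edge subsets forming cycles...
Total circuits found: 22.

22


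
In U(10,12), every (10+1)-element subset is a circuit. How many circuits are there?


In U(10,12), circuits are the (11)-element subsets.
Any set of 11 elements is dependent, and removing any one element gives
an independent set of size 10, so it is a minimal dependent set.
Number of circuits = (12 choose 11) = 12.

12


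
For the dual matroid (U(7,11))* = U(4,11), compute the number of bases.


The dual of U(r,n) is U(n-r, n) = U(4,11).
Bases of U(4,11) are all (4)-element subsets.
|B(M*)| = C(11,4) = (11 * 10 * 9 * 8) / (1 * 2 * 3 * 4) = 330.

330


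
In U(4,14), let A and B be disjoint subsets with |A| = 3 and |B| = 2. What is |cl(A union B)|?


|A union B| = 3 + 2 = 5 (disjoint).
In U(4,14), cl(S) = S if |S| < 4, else cl(S) = E.
Since 5 >= 4, cl(A union B) = E.
|cl(A union B)| = 14.

14


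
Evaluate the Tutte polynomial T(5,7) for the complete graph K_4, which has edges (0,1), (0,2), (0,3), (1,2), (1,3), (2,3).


T(K_4; x,y) = x^3 + 3x^2 + 4xy + 2x + y^3 + 3y^2 + 2y.
Substituting x=5, y=7:
= 125 + 75 + 140 + 10 + 343 + 147 + 14
= 854.

854


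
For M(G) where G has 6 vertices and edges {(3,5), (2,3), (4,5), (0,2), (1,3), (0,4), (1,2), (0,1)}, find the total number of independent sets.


An independent set in a graphic matroid is an acyclic edge subset.
G has 6 vertices and 8 edges.
Enumerate all 2^8 = 256 subsets, checking for acyclicity.
Total independent sets = 182.

182


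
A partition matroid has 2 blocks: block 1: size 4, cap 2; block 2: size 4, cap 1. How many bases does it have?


A basis picks exactly ci elements from block i.
Number of bases = product of C(|Si|, ci).
= C(4,2) * C(4,1)
= 6 * 4
= 24.

24


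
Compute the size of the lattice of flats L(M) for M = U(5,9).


Flats of U(5,9): every subset of size < 5 is a flat, plus E itself.
Count = C(9,0) + C(9,1) + C(9,2) + C(9,3) + C(9,4) + 1
     = 1 + 9 + 36 + 84 + 126 + 1
     = 257.

257


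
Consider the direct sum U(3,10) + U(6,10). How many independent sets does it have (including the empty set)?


For a direct sum, |I(M1+M2)| = |I(M1)| * |I(M2)|.
|I(U(3,10))| = sum C(10,k) for k=0..3 = 176.
|I(U(6,10))| = sum C(10,k) for k=0..6 = 848.
Total = 176 * 848 = 149248.

149248


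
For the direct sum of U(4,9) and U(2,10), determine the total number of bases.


Bases of a direct sum M1 + M2: |B| = |B(M1)| * |B(M2)|.
|B(U(4,9))| = C(9,4) = 126.
|B(U(2,10))| = C(10,2) = 45.
Total bases = 126 * 45 = 5670.

5670


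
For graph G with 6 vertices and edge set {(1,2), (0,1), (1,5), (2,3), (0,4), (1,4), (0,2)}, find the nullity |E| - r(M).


Cycle rank (nullity) = |E| - r(M) = |E| - (|V| - c).
|E| = 7, |V| = 6, c = 1.
Nullity = 7 - (6 - 1) = 7 - 5 = 2.

2


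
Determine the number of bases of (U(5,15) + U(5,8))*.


(M1+M2)* = M1* + M2*.
M1* = U(10,15), bases: C(15,10) = 3003.
M2* = U(3,8), bases: C(8,3) = 56.
|B(M*)| = 3003 * 56 = 168168.

168168


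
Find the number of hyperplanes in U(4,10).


Hyperplanes of U(4,10) are flats of rank 3.
In a uniform matroid, these are exactly the (3)-element subsets.
Count = C(10,3) = 10! / (3! * 7!) = 120.

120


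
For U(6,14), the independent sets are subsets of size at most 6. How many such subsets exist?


Independent sets of U(6,14) are all subsets of size <= 6.
Count = (14 choose 0) + (14 choose 1) + (14 choose 2) + (14 choose 3) + (14 choose 4) + (14 choose 5) + (14 choose 6)
     = 1 + 14 + 91 + 364 + 1001 + 2002 + 3003
     = 6476.

6476


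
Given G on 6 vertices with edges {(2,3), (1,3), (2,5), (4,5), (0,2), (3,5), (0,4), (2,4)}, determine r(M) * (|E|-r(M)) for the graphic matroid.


r(M) = |V| - c = 6 - 1 = 5.
nullity = |E| - r(M) = 8 - 5 = 3.
Product = 5 * 3 = 15.

15
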